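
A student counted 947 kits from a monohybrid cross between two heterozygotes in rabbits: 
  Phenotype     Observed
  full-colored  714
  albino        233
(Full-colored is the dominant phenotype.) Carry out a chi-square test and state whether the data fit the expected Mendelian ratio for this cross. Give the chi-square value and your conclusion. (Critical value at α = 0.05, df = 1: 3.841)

For a monohybrid cross between heterozygotes with complete dominance, the expected phenotypic ratio is 3:1.
Expected counts for N = 947 under a 3:1 ratio (total parts = 4):
  full-colored: 947 × 3/4 = 710.25
  albino: 947 × 1/4 = 236.75
χ² = Σ (O − E)² / E
  full-colored: (714 − 710.25)² / 710.25 = 0.0198
  albino: (233 − 236.75)² / 236.75 = 0.0594
χ² = 0.0198 + 0.0594 = 0.0792 ≈ 0.079
Degrees of freedom = 2 − 1 = 1; critical value at α = 0.05 is 3.841.
Since 0.079 < 3.841, we fail to reject the null hypothesis — the data are consistent with the 3:1 ratio.

0.079; consistent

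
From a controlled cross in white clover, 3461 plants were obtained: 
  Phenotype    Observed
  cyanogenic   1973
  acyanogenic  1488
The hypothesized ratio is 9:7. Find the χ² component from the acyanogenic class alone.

Under the 9:7 hypothesis (Σ ratio = 16, N = 3461):
  cyanogenic: 3461 × 9/16 = 1946.8125
  acyanogenic: 3461 × 7/16 = 1514.1875
Contribution of acyanogenic: (1488 − 1514.1875)² / 1514.1875 = 0.4529

0.453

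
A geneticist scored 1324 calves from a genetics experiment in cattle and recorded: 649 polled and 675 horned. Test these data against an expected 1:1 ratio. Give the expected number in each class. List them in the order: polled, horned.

Expected counts for N = 1324 under a 1:1 ratio (total parts = 2):
  polled: 1324 × 1/2 = 662
  horned: 1324 × 1/2 = 662

662, 662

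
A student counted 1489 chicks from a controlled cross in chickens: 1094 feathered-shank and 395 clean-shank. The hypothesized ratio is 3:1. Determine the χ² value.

1.854

Under the 3:1 hypothesis (Σ ratio = 4, N = 1489):
  feathered-shank: 1489 × 3/4 = 1116.75
  clean-shank: 1489 × 1/4 = 372.25
χ² = Σ (O − E)² / E
  feathered-shank: (1094 − 1116.75)² / 1116.75 = 0.4635
  clean-shank: (395 − 372.25)² / 372.25 = 1.3904
χ² = 0.4635 + 1.3904 = 1.8539 ≈ 1.854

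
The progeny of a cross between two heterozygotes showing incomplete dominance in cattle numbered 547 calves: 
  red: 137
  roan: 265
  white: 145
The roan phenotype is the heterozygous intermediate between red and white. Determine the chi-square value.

With incomplete dominance, a heterozygote × heterozygote cross gives a 1:2:1 phenotypic ratio.
The 1:2:1 ratio has 4 parts, so with N = 547 the expected counts are:
  red: 547 × 1/4 = 136.75
  roan: 547 × 2/4 = 273.5
  white: 547 × 1/4 = 136.75
χ² = Σ (O − E)² / E
  red: (137 − 136.75)² / 136.75 = 0.0005
  roan: (265 − 273.5)² / 273.5 = 0.2642
  white: (145 − 136.75)² / 136.75 = 0.4977
χ² = 0.0005 + 0.2642 + 0.4977 = 0.7624 ≈ 0.762

0.762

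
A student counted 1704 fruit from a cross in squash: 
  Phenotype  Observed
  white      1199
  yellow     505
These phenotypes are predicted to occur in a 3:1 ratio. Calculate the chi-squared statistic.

Expected counts for N = 1704 under a 3:1 ratio (total parts = 4):
  white: 1704 × 3/4 = 1278
  yellow: 1704 × 1/4 = 426
χ² = Σ (O − E)² / E
  white: (1199 − 1278)² / 1278 = 4.8834
  yellow: (505 − 426)² / 426 = 14.6502
χ² = 4.8834 + 14.6502 = 19.5336 ≈ 19.534

19.534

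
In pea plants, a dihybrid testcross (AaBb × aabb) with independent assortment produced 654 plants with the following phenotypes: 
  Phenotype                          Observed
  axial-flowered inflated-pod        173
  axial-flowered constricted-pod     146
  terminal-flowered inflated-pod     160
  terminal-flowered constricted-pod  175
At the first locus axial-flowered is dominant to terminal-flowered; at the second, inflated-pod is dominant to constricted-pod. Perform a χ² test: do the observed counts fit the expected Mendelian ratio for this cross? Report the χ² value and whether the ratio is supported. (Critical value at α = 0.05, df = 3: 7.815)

3.309; consistent

A dihybrid testcross with independent assortment gives a 1:1:1:1 ratio.
Under the 1:1:1:1 hypothesis (Σ ratio = 4, N = 654):
  axial-flowered inflated-pod: 654 × 1/4 = 163.5
  axial-flowered constricted-pod: 654 × 1/4 = 163.5
  terminal-flowered inflated-pod: 654 × 1/4 = 163.5
  terminal-flowered constricted-pod: 654 × 1/4 = 163.5
χ² = Σ (O − E)² / E
  axial-flowered inflated-pod: (173 − 163.5)² / 163.5 = 0.5520
  axial-flowered constricted-pod: (146 − 163.5)² / 163.5 = 1.8731
  terminal-flowered inflated-pod: (160 − 163.5)² / 163.5 = 0.0749
  terminal-flowered constricted-pod: (175 − 163.5)² / 163.5 = 0.8089
χ² = 0.5520 + 1.8731 + 0.0749 + 0.8089 = 3.3089 ≈ 3.309
Degrees of freedom = 4 − 1 = 3; critical value at α = 0.05 is 7.815.
Since 3.309 < 7.815, we fail to reject the null hypothesis — the data are consistent with the 1:1:1:1 ratio.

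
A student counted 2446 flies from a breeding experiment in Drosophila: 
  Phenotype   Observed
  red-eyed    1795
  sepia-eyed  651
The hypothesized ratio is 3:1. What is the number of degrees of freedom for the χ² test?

1

A goodness-of-fit test with 2 phenotype classes has df = 2 − 1 = 1.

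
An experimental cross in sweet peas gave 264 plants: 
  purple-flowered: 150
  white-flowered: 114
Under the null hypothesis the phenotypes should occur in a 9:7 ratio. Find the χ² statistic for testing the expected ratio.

0.035

Total ratio parts = 16. Expected numbers out of 264:
  purple-flowered: 264 × 9/16 = 148.5
  white-flowered: 264 × 7/16 = 115.5
χ² = Σ (O − E)² / E
  purple-flowered: (150 − 148.5)² / 148.5 = 0.0152
  white-flowered: (114 − 115.5)² / 115.5 = 0.0195
χ² = 0.0152 + 0.0195 = 0.0347 ≈ 0.035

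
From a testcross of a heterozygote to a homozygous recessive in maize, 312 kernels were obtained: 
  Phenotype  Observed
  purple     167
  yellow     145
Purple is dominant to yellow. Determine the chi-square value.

1.551

A testcross of a heterozygote (Aa × aa) gives a 1:1 phenotypic ratio.
Expected counts for N = 312 under a 1:1 ratio (total parts = 2):
  purple: 312 × 1/2 = 156
  yellow: 312 × 1/2 = 156
χ² = Σ (O − E)² / E
  purple: (167 − 156)² / 156 = 0.7756
  yellow: (145 − 156)² / 156 = 0.7756
χ² = 0.7756 + 0.7756 = 1.5512 ≈ 1.551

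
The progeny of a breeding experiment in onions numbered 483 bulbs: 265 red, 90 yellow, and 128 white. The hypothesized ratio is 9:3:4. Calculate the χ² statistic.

0.603

Under the 9:3:4 hypothesis (Σ ratio = 16, N = 483):
  red: 483 × 9/16 = 271.6875
  yellow: 483 × 3/16 = 90.5625
  white: 483 × 4/16 = 120.75
χ² = Σ (O − E)² / E
  red: (265 − 271.6875)² / 271.6875 = 0.1646
  yellow: (90 − 90.5625)² / 90.5625 = 0.0035
  white: (128 − 120.75)² / 120.75 = 0.4353
χ² = 0.1646 + 0.0035 + 0.4353 = 0.6034 ≈ 0.603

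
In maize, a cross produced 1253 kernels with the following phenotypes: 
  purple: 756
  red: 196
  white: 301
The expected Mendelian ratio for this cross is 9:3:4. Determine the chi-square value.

10.650

Total ratio parts = 16. Expected numbers out of 1253:
  purple: 1253 × 9/16 = 704.8125
  red: 1253 × 3/16 = 234.9375
  white: 1253 × 4/16 = 313.25
χ² = Σ (O − E)² / E
  purple: (756 − 704.8125)² / 704.8125 = 3.7175
  red: (196 − 234.9375)² / 234.9375 = 6.4533
  white: (301 − 313.25)² / 313.25 = 0.4791
χ² = 3.7175 + 6.4533 + 0.4791 = 10.6499 ≈ 10.650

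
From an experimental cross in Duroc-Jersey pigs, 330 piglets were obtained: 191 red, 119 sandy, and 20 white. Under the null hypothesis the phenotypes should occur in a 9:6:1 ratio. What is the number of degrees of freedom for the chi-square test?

A goodness-of-fit test with 3 phenotype classes has df = 3 − 1 = 2.

2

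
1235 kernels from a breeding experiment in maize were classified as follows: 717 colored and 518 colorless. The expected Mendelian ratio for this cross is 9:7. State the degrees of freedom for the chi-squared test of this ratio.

1

A goodness-of-fit test with 2 phenotype classes has df = 2 − 1 = 1.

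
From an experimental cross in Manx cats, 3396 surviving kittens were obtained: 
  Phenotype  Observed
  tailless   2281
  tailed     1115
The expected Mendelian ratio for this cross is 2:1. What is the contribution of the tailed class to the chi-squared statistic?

0.255

The 2:1 ratio has 3 parts, so with N = 3396 the expected counts are:
  tailless: 3396 × 2/3 = 2264
  tailed: 3396 × 1/3 = 1132
Contribution of tailed: (1115 − 1132)² / 1132 = 0.2553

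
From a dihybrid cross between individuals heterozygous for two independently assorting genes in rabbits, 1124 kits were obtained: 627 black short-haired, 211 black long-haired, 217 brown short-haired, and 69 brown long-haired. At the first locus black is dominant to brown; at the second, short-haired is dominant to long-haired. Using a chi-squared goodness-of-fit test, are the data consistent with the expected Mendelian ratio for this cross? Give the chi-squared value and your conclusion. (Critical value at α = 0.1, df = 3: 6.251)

A dihybrid F₂ with independent assortment and complete dominance at both loci gives a 9:3:3:1 phenotypic ratio.
Total ratio parts = 16. Expected numbers out of 1124:
  black short-haired: 1124 × 9/16 = 632.25
  black long-haired: 1124 × 3/16 = 210.75
  brown short-haired: 1124 × 3/16 = 210.75
  brown long-haired: 1124 × 1/16 = 70.25
χ² = Σ (O − E)² / E
  black short-haired: (627 − 632.25)² / 632.25 = 0.0436
  black long-haired: (211 − 210.75)² / 210.75 = 0.0003
  brown short-haired: (217 − 210.75)² / 210.75 = 0.1853
  brown long-haired: (69 − 70.25)² / 70.25 = 0.0222
χ² = 0.0436 + 0.0003 + 0.1853 + 0.0222 = 0.2514 ≈ 0.251
Degrees of freedom = 4 − 1 = 3; critical value at α = 0.1 is 6.251.
Since 0.251 < 6.251, we fail to reject the null hypothesis — the data are consistent with the 9:3:3:1 ratio.

0.251; consistent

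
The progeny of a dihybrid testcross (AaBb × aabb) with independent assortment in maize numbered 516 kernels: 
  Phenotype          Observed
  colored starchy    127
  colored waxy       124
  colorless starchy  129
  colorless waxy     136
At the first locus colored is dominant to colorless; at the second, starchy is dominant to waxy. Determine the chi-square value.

0.605

A dihybrid testcross with independent assortment gives a 1:1:1:1 ratio.
Total ratio parts = 4. Expected numbers out of 516:
  colored starchy: 516 × 1/4 = 129
  colored waxy: 516 × 1/4 = 129
  colorless starchy: 516 × 1/4 = 129
  colorless waxy: 516 × 1/4 = 129
χ² = Σ (O − E)² / E
  colored starchy: (127 − 129)² / 129 = 0.0310
  colored waxy: (124 − 129)² / 129 = 0.1938
  colorless starchy: (129 − 129)² / 129 = 0.0000
  colorless waxy: (136 − 129)² / 129 = 0.3798
χ² = 0.0310 + 0.1938 + 0.0000 + 0.3798 = 0.6046 ≈ 0.605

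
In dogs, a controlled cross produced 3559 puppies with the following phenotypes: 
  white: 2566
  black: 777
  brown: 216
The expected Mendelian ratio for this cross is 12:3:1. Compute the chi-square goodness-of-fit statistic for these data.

22.210

Total ratio parts = 16. Expected numbers out of 3559:
  white: 3559 × 12/16 = 2669.25
  black: 3559 × 3/16 = 667.3125
  brown: 3559 × 1/16 = 222.4375
χ² = Σ (O − E)² / E
  white: (2566 − 2669.25)² / 2669.25 = 3.9938
  black: (777 − 667.3125)² / 667.3125 = 18.0296
  brown: (216 − 222.4375)² / 222.4375 = 0.1863
χ² = 3.9938 + 18.0296 + 0.1863 = 22.2097 ≈ 22.210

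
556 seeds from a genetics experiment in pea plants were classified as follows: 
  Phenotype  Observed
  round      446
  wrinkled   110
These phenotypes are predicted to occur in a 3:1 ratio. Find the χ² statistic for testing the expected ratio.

8.067

Total ratio parts = 4. Expected numbers out of 556:
  round: 556 × 3/4 = 417
  wrinkled: 556 × 1/4 = 139
χ² = Σ (O − E)² / E
  round: (446 − 417)² / 417 = 2.0168
  wrinkled: (110 − 139)² / 139 = 6.0504
χ² = 2.0168 + 6.0504 = 8.0672 ≈ 8.067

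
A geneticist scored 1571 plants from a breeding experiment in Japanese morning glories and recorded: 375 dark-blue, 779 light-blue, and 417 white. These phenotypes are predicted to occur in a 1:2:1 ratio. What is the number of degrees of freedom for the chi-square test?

A goodness-of-fit test with 3 phenotype classes has df = 3 − 1 = 2.

2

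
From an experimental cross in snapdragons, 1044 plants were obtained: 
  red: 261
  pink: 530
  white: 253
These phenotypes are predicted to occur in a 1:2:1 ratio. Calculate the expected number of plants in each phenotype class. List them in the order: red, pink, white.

Under the 1:2:1 hypothesis (Σ ratio = 4, N = 1044):
  red: 1044 × 1/4 = 261
  pink: 1044 × 2/4 = 522
  white: 1044 × 1/4 = 261

261, 522, 261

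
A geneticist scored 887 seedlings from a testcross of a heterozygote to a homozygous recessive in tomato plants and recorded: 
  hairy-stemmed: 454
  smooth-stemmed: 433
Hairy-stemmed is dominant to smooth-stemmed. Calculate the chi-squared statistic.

0.497

A testcross of a heterozygote (Aa × aa) gives a 1:1 phenotypic ratio.
Under the 1:1 hypothesis (Σ ratio = 2, N = 887):
  hairy-stemmed: 887 × 1/2 = 443.5
  smooth-stemmed: 887 × 1/2 = 443.5
χ² = Σ (O − E)² / E
  hairy-stemmed: (454 − 443.5)² / 443.5 = 0.2486
  smooth-stemmed: (433 − 443.5)² / 443.5 = 0.2486
χ² = 0.2486 + 0.2486 = 0.4972 ≈ 0.497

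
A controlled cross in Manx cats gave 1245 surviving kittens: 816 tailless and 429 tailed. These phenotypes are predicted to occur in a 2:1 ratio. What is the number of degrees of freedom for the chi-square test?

A goodness-of-fit test with 2 phenotype classes has df = 2 − 1 = 1.

1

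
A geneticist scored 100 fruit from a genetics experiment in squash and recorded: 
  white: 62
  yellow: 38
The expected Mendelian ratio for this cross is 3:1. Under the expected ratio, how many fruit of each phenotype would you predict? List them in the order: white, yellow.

75, 25

Total ratio parts = 4. Expected numbers out of 100:
  white: 100 × 3/4 = 75
  yellow: 100 × 1/4 = 25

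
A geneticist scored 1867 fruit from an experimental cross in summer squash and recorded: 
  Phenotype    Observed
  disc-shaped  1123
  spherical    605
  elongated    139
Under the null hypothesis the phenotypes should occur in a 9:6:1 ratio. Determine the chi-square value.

Expected counts for N = 1867 under a 9:6:1 ratio (total parts = 16):
  disc-shaped: 1867 × 9/16 = 1050.1875
  spherical: 1867 × 6/16 = 700.125
  elongated: 1867 × 1/16 = 116.6875
χ² = Σ (O − E)² / E
  disc-shaped: (1123 − 1050.1875)² / 1050.1875 = 5.0483
  spherical: (605 − 700.125)² / 700.125 = 12.9245
  elongated: (139 − 116.6875)² / 116.6875 = 4.2665
χ² = 5.0483 + 12.9245 + 4.2665 = 22.2393 ≈ 22.239

22.239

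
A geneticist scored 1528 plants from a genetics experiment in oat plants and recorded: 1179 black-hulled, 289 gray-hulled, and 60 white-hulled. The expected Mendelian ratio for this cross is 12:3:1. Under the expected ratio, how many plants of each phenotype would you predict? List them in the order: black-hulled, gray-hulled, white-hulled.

1146, 286.5, 95.5

The 12:3:1 ratio has 16 parts, so with N = 1528 the expected counts are:
  black-hulled: 1528 × 12/16 = 1146
  gray-hulled: 1528 × 3/16 = 286.5
  white-hulled: 1528 × 1/16 = 95.5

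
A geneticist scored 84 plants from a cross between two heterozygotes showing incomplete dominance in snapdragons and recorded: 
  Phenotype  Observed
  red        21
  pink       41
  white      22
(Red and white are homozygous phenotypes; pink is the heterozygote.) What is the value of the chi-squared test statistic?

0.071

With incomplete dominance, a heterozygote × heterozygote cross gives a 1:2:1 phenotypic ratio.
Under the 1:2:1 hypothesis (Σ ratio = 4, N = 84):
  red: 84 × 1/4 = 21
  pink: 84 × 2/4 = 42
  white: 84 × 1/4 = 21
χ² = Σ (O − E)² / E
  red: (21 − 21)² / 21 = 0.0000
  pink: (41 − 42)² / 42 = 0.0238
  white: (22 − 21)² / 21 = 0.0476
χ² = 0.0000 + 0.0238 + 0.0476 = 0.0714 ≈ 0.071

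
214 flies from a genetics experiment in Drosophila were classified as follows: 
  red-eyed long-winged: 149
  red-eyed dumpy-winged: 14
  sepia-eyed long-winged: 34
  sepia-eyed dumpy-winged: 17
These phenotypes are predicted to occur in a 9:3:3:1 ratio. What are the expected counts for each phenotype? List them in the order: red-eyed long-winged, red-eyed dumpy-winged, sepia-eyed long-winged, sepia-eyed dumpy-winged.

Total ratio parts = 16. Expected numbers out of 214:
  red-eyed long-winged: 214 × 9/16 = 120.375
  red-eyed dumpy-winged: 214 × 3/16 = 40.125
  sepia-eyed long-winged: 214 × 3/16 = 40.125
  sepia-eyed dumpy-winged: 214 × 1/16 = 13.375

120.375, 40.125, 40.125, 13.375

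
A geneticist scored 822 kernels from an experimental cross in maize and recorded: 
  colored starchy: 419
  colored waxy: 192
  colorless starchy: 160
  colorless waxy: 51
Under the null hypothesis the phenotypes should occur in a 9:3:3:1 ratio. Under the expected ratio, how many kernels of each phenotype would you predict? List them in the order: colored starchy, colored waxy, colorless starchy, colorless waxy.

Expected counts for N = 822 under a 9:3:3:1 ratio (total parts = 16):
  colored starchy: 822 × 9/16 = 462.375
  colored waxy: 822 × 3/16 = 154.125
  colorless starchy: 822 × 3/16 = 154.125
  colorless waxy: 822 × 1/16 = 51.375

462.375, 154.125, 154.125, 51.375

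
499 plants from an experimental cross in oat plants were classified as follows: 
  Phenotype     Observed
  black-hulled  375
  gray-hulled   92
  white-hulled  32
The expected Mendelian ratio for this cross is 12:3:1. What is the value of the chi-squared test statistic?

0.049

Total ratio parts = 16. Expected numbers out of 499:
  black-hulled: 499 × 12/16 = 374.25
  gray-hulled: 499 × 3/16 = 93.5625
  white-hulled: 499 × 1/16 = 31.1875
χ² = Σ (O − E)² / E
  black-hulled: (375 − 374.25)² / 374.25 = 0.0015
  gray-hulled: (92 − 93.5625)² / 93.5625 = 0.0261
  white-hulled: (32 − 31.1875)² / 31.1875 = 0.0212
χ² = 0.0015 + 0.0261 + 0.0212 = 0.0488 ≈ 0.049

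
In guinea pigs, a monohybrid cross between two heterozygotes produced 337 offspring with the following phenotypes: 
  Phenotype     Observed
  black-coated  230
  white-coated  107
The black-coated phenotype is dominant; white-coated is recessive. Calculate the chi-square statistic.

8.191

For a monohybrid cross between heterozygotes with complete dominance, the expected phenotypic ratio is 3:1.
Expected counts for N = 337 under a 3:1 ratio (total parts = 4):
  black-coated: 337 × 3/4 = 252.75
  white-coated: 337 × 1/4 = 84.25
χ² = Σ (O − E)² / E
  black-coated: (230 − 252.75)² / 252.75 = 2.0477
  white-coated: (107 − 84.25)² / 84.25 = 6.1432
χ² = 2.0477 + 6.1432 = 8.1909 ≈ 8.191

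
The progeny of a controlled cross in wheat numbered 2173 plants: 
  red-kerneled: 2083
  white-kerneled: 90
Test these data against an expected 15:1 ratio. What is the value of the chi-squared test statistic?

16.484

Under the 15:1 hypothesis (Σ ratio = 16, N = 2173):
  red-kerneled: 2173 × 15/16 = 2037.1875
  white-kerneled: 2173 × 1/16 = 135.8125
χ² = Σ (O − E)² / E
  red-kerneled: (2083 − 2037.1875)² / 2037.1875 = 1.0302
  white-kerneled: (90 − 135.8125)² / 135.8125 = 15.4535
χ² = 1.0302 + 15.4535 = 16.4837 ≈ 16.484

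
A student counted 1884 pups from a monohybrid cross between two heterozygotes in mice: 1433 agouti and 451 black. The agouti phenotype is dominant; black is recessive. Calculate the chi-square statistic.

1.132

For a monohybrid cross between heterozygotes with complete dominance, the expected phenotypic ratio is 3:1.
Total ratio parts = 4. Expected numbers out of 1884:
  agouti: 1884 × 3/4 = 1413
  black: 1884 × 1/4 = 471
χ² = Σ (O − E)² / E
  agouti: (1433 − 1413)² / 1413 = 0.2831
  black: (451 − 471)² / 471 = 0.8493
χ² = 0.2831 + 0.8493 = 1.1324 ≈ 1.132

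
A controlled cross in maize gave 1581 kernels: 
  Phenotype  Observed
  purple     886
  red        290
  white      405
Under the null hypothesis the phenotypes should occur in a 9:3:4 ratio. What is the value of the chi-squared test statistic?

0.393

The 9:3:4 ratio has 16 parts, so with N = 1581 the expected counts are:
  purple: 1581 × 9/16 = 889.3125
  red: 1581 × 3/16 = 296.4375
  white: 1581 × 4/16 = 395.25
χ² = Σ (O − E)² / E
  purple: (886 − 889.3125)² / 889.3125 = 0.0123
  red: (290 − 296.4375)² / 296.4375 = 0.1398
  white: (405 − 395.25)² / 395.25 = 0.2405
χ² = 0.0123 + 0.1398 + 0.2405 = 0.3926 ≈ 0.393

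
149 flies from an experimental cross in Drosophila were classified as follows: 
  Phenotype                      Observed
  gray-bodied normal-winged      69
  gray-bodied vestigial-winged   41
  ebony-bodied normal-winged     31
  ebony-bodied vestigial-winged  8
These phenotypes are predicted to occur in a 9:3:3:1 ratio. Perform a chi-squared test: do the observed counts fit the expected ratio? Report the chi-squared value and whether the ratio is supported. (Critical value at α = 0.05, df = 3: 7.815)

The 9:3:3:1 ratio has 16 parts, so with N = 149 the expected counts are:
  gray-bodied normal-winged: 149 × 9/16 = 83.8125
  gray-bodied vestigial-winged: 149 × 3/16 = 27.9375
  ebony-bodied normal-winged: 149 × 3/16 = 27.9375
  ebony-bodied vestigial-winged: 149 × 1/16 = 9.3125
χ² = Σ (O − E)² / E
  gray-bodied normal-winged: (69 − 83.8125)² / 83.8125 = 2.6179
  gray-bodied vestigial-winged: (41 − 27.9375)² / 27.9375 = 6.1075
  ebony-bodied normal-winged: (31 − 27.9375)² / 27.9375 = 0.3357
  ebony-bodied vestigial-winged: (8 − 9.3125)² / 9.3125 = 0.1850
χ² = 2.6179 + 6.1075 + 0.3357 + 0.1850 = 9.2461 ≈ 9.246
Degrees of freedom = 4 − 1 = 3; critical value at α = 0.05 is 7.815.
Since 9.246 > 7.815, we reject the null hypothesis — the data do not fit the 9:3:3:1 ratio.

9.246; not consistent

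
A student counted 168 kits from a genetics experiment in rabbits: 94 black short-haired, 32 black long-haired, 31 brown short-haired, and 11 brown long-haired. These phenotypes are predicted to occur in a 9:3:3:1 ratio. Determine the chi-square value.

0.042

Total ratio parts = 16. Expected numbers out of 168:
  black short-haired: 168 × 9/16 = 94.5
  black long-haired: 168 × 3/16 = 31.5
  brown short-haired: 168 × 3/16 = 31.5
  brown long-haired: 168 × 1/16 = 10.5
χ² = Σ (O − E)² / E
  black short-haired: (94 − 94.5)² / 94.5 = 0.0026
  black long-haired: (32 − 31.5)² / 31.5 = 0.0079
  brown short-haired: (31 − 31.5)² / 31.5 = 0.0079
  brown long-haired: (11 − 10.5)² / 10.5 = 0.0238
χ² = 0.0026 + 0.0079 + 0.0079 + 0.0238 = 0.0422 ≈ 0.042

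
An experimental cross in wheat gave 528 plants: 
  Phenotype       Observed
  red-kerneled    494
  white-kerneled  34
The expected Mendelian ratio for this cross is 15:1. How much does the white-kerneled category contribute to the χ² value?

Total ratio parts = 16. Expected numbers out of 528:
  red-kerneled: 528 × 15/16 = 495
  white-kerneled: 528 × 1/16 = 33
Contribution of white-kerneled: (34 − 33)² / 33 = 0.0303

0.030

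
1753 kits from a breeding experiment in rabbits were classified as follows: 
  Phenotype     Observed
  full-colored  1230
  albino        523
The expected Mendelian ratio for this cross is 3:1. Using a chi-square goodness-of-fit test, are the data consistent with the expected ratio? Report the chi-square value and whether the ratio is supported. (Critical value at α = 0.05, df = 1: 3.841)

The 3:1 ratio has 4 parts, so with N = 1753 the expected counts are:
  full-colored: 1753 × 3/4 = 1314.75
  albino: 1753 × 1/4 = 438.25
χ² = Σ (O − E)² / E
  full-colored: (1230 − 1314.75)² / 1314.75 = 5.4631
  albino: (523 − 438.25)² / 438.25 = 16.3892
χ² = 5.4631 + 16.3892 = 21.8523 ≈ 21.852
Degrees of freedom = 2 − 1 = 1; critical value at α = 0.05 is 3.841.
Since 21.852 > 3.841, we reject the null hypothesis — the data do not fit the 3:1 ratio.

21.852; not consistent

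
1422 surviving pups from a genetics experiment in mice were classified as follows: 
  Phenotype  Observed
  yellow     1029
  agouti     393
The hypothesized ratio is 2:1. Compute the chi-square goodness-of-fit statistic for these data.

The 2:1 ratio has 3 parts, so with N = 1422 the expected counts are:
  yellow: 1422 × 2/3 = 948
  agouti: 1422 × 1/3 = 474
χ² = Σ (O − E)² / E
  yellow: (1029 − 948)² / 948 = 6.9209
  agouti: (393 − 474)² / 474 = 13.8418
χ² = 6.9209 + 13.8418 = 20.7627 ≈ 20.763

20.763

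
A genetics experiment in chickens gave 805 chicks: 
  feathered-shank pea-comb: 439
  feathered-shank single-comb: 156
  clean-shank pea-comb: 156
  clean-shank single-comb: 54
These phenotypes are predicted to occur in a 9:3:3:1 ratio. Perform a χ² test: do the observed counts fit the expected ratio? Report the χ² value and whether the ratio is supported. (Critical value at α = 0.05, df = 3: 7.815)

Under the 9:3:3:1 hypothesis (Σ ratio = 16, N = 805):
  feathered-shank pea-comb: 805 × 9/16 = 452.8125
  feathered-shank single-comb: 805 × 3/16 = 150.9375
  clean-shank pea-comb: 805 × 3/16 = 150.9375
  clean-shank single-comb: 805 × 1/16 = 50.3125
χ² = Σ (O − E)² / E
  feathered-shank pea-comb: (439 − 452.8125)² / 452.8125 = 0.4213
  feathered-shank single-comb: (156 − 150.9375)² / 150.9375 = 0.1698
  clean-shank pea-comb: (156 − 150.9375)² / 150.9375 = 0.1698
  clean-shank single-comb: (54 − 50.3125)² / 50.3125 = 0.2703
χ² = 0.4213 + 0.1698 + 0.1698 + 0.2703 = 1.0312 ≈ 1.031
Degrees of freedom = 4 − 1 = 3; critical value at α = 0.05 is 7.815.
Since 1.031 < 7.815, we fail to reject the null hypothesis — the data are consistent with the 9:3:3:1 ratio.

1.031; consistent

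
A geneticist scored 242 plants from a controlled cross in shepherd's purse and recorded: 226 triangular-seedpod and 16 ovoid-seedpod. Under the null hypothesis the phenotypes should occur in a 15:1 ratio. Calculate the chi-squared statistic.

0.054

Total ratio parts = 16. Expected numbers out of 242:
  triangular-seedpod: 242 × 15/16 = 226.875
  ovoid-seedpod: 242 × 1/16 = 15.125
χ² = Σ (O − E)² / E
  triangular-seedpod: (226 − 226.875)² / 226.875 = 0.0034
  ovoid-seedpod: (16 − 15.125)² / 15.125 = 0.0506
χ² = 0.0034 + 0.0506 = 0.054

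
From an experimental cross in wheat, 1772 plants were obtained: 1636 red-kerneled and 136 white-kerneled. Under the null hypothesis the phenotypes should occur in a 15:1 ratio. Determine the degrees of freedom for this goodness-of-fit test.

1

A goodness-of-fit test with 2 phenotype classes has df = 2 − 1 = 1.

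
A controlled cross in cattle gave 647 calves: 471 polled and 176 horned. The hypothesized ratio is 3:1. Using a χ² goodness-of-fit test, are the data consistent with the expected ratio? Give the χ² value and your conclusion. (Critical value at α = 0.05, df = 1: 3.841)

Under the 3:1 hypothesis (Σ ratio = 4, N = 647):
  polled: 647 × 3/4 = 485.25
  horned: 647 × 1/4 = 161.75
χ² = Σ (O − E)² / E
  polled: (471 − 485.25)² / 485.25 = 0.4185
  horned: (176 − 161.75)² / 161.75 = 1.2554
χ² = 0.4185 + 1.2554 = 1.6739 ≈ 1.674
Degrees of freedom = 2 − 1 = 1; critical value at α = 0.05 is 3.841.
Since 1.674 < 3.841, we fail to reject the null hypothesis — the data are consistent with the 3:1 ratio.

1.674; consistent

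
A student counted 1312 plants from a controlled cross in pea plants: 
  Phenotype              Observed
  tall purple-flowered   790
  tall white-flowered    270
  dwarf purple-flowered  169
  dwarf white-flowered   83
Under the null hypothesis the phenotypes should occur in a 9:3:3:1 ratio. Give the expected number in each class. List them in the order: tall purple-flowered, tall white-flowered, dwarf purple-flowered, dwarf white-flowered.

738, 246, 246, 82

Under the 9:3:3:1 hypothesis (Σ ratio = 16, N = 1312):
  tall purple-flowered: 1312 × 9/16 = 738
  tall white-flowered: 1312 × 3/16 = 246
  dwarf purple-flowered: 1312 × 3/16 = 246
  dwarf white-flowered: 1312 × 1/16 = 82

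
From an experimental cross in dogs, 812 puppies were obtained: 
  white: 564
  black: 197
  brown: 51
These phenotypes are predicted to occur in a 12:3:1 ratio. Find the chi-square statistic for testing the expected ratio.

Under the 12:3:1 hypothesis (Σ ratio = 16, N = 812):
  white: 812 × 12/16 = 609
  black: 812 × 3/16 = 152.25
  brown: 812 × 1/16 = 50.75
χ² = Σ (O − E)² / E
  white: (564 − 609)² / 609 = 3.3251
  black: (197 − 152.25)² / 152.25 = 13.1531
  brown: (51 − 50.75)² / 50.75 = 0.0012
χ² = 3.3251 + 13.1531 + 0.0012 = 16.4794 ≈ 16.479

16.479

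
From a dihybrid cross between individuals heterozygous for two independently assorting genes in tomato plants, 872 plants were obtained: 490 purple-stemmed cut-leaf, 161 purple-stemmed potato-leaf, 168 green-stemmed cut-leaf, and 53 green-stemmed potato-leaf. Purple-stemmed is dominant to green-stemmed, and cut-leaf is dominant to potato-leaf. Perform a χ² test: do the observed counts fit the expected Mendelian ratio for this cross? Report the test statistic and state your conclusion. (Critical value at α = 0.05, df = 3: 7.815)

A dihybrid F₂ with independent assortment and complete dominance at both loci gives a 9:3:3:1 phenotypic ratio.
Under the 9:3:3:1 hypothesis (Σ ratio = 16, N = 872):
  purple-stemmed cut-leaf: 872 × 9/16 = 490.5
  purple-stemmed potato-leaf: 872 × 3/16 = 163.5
  green-stemmed cut-leaf: 872 × 3/16 = 163.5
  green-stemmed potato-leaf: 872 × 1/16 = 54.5
χ² = Σ (O − E)² / E
  purple-stemmed cut-leaf: (490 − 490.5)² / 490.5 = 0.0005
  purple-stemmed potato-leaf: (161 − 163.5)² / 163.5 = 0.0382
  green-stemmed cut-leaf: (168 − 163.5)² / 163.5 = 0.1239
  green-stemmed potato-leaf: (53 − 54.5)² / 54.5 = 0.0413
χ² = 0.0005 + 0.0382 + 0.1239 + 0.0413 = 0.2039 ≈ 0.204
Degrees of freedom = 4 − 1 = 3; critical value at α = 0.05 is 7.815.
Since 0.204 < 7.815, we fail to reject the null hypothesis — the data are consistent with the 9:3:3:1 ratio.

0.204; consistent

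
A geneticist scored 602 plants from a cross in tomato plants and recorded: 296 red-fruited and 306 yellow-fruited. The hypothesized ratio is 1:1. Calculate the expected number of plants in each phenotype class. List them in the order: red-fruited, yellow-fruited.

301, 301

The 1:1 ratio has 2 parts, so with N = 602 the expected counts are:
  red-fruited: 602 × 1/2 = 301
  yellow-fruited: 602 × 1/2 = 301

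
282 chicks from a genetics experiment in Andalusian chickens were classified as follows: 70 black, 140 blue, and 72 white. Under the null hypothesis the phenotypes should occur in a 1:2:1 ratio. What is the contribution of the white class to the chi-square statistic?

Expected counts for N = 282 under a 1:2:1 ratio (total parts = 4):
  black: 282 × 1/4 = 70.5
  blue: 282 × 2/4 = 141
  white: 282 × 1/4 = 70.5
Contribution of white: (72 − 70.5)² / 70.5 = 0.0319

0.032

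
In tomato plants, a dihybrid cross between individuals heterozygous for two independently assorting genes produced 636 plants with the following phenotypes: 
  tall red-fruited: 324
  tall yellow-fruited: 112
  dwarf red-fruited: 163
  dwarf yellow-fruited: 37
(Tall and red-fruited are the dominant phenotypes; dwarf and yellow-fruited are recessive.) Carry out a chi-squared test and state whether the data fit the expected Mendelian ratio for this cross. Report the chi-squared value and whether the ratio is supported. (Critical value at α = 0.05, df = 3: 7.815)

A dihybrid F₂ with independent assortment and complete dominance at both loci gives a 9:3:3:1 phenotypic ratio.
Expected counts for N = 636 under a 9:3:3:1 ratio (total parts = 16):
  tall red-fruited: 636 × 9/16 = 357.75
  tall yellow-fruited: 636 × 3/16 = 119.25
  dwarf red-fruited: 636 × 3/16 = 119.25
  dwarf yellow-fruited: 636 × 1/16 = 39.75
χ² = Σ (O − E)² / E
  tall red-fruited: (324 − 357.75)² / 357.75 = 3.1840
  tall yellow-fruited: (112 − 119.25)² / 119.25 = 0.4408
  dwarf red-fruited: (163 − 119.25)² / 119.25 = 16.0508
  dwarf yellow-fruited: (37 − 39.75)² / 39.75 = 0.1903
χ² = 3.1840 + 0.4408 + 16.0508 + 0.1903 = 19.8659 ≈ 19.866
Degrees of freedom = 4 − 1 = 3; critical value at α = 0.05 is 7.815.
Since 19.866 > 7.815, we reject the null hypothesis — the data do not fit the 9:3:3:1 ratio.

19.866; not consistent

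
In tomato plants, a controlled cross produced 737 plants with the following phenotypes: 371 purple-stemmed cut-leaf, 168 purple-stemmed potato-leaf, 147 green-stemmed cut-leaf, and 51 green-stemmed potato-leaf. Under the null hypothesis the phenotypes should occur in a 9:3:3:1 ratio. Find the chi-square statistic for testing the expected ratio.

12.101

Expected counts for N = 737 under a 9:3:3:1 ratio (total parts = 16):
  purple-stemmed cut-leaf: 737 × 9/16 = 414.5625
  purple-stemmed potato-leaf: 737 × 3/16 = 138.1875
  green-stemmed cut-leaf: 737 × 3/16 = 138.1875
  green-stemmed potato-leaf: 737 × 1/16 = 46.0625
χ² = Σ (O − E)² / E
  purple-stemmed cut-leaf: (371 − 414.5625)² / 414.5625 = 4.5776
  purple-stemmed potato-leaf: (168 − 138.1875)² / 138.1875 = 6.4317
  green-stemmed cut-leaf: (147 − 138.1875)² / 138.1875 = 0.5620
  green-stemmed potato-leaf: (51 − 46.0625)² / 46.0625 = 0.5293
χ² = 4.5776 + 6.4317 + 0.5620 + 0.5293 = 12.1006 ≈ 12.101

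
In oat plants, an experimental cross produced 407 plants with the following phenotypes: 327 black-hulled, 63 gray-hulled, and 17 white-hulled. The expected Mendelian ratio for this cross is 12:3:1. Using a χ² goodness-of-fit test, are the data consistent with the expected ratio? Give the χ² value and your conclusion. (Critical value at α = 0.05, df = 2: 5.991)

Under the 12:3:1 hypothesis (Σ ratio = 16, N = 407):
  black-hulled: 407 × 12/16 = 305.25
  gray-hulled: 407 × 3/16 = 76.3125
  white-hulled: 407 × 1/16 = 25.4375
χ² = Σ (O − E)² / E
  black-hulled: (327 − 305.25)² / 305.25 = 1.5498
  gray-hulled: (63 − 76.3125)² / 76.3125 = 2.3223
  white-hulled: (17 − 25.4375)² / 25.4375 = 2.7987
χ² = 1.5498 + 2.3223 + 2.7987 = 6.6708 ≈ 6.671
Degrees of freedom = 3 − 1 = 2; critical value at α = 0.05 is 5.991.
Since 6.671 > 5.991, we reject the null hypothesis — the data do not fit the 12:3:1 ratio.

6.671; not consistent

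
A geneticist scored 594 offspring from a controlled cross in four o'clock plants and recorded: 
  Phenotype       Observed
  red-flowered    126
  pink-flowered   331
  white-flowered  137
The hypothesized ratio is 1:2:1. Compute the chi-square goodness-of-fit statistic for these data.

Expected counts for N = 594 under a 1:2:1 ratio (total parts = 4):
  red-flowered: 594 × 1/4 = 148.5
  pink-flowered: 594 × 2/4 = 297
  white-flowered: 594 × 1/4 = 148.5
χ² = Σ (O − E)² / E
  red-flowered: (126 − 148.5)² / 148.5 = 3.4091
  pink-flowered: (331 − 297)² / 297 = 3.8923
  white-flowered: (137 − 148.5)² / 148.5 = 0.8906
χ² = 3.4091 + 3.8923 + 0.8906 = 8.192

8.192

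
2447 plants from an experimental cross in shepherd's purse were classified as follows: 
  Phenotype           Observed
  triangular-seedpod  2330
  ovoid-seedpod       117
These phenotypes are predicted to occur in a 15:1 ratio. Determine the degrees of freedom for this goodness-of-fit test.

1

A goodness-of-fit test with 2 phenotype classes has df = 2 − 1 = 1.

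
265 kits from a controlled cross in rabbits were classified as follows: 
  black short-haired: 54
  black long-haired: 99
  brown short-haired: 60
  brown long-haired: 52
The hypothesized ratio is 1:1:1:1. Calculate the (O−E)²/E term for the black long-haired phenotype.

Expected counts for N = 265 under a 1:1:1:1 ratio (total parts = 4):
  black short-haired: 265 × 1/4 = 66.25
  black long-haired: 265 × 1/4 = 66.25
  brown short-haired: 265 × 1/4 = 66.25
  brown long-haired: 265 × 1/4 = 66.25
Contribution of black long-haired: (99 − 66.25)² / 66.25 = 16.1896

16.190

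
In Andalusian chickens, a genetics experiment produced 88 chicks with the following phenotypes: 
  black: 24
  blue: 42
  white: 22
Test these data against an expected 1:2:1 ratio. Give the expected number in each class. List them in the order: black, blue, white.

The 1:2:1 ratio has 4 parts, so with N = 88 the expected counts are:
  black: 88 × 1/4 = 22
  blue: 88 × 2/4 = 44
  white: 88 × 1/4 = 22

22, 44, 22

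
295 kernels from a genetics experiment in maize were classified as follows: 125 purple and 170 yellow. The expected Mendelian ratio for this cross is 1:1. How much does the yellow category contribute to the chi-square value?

3.432

Expected counts for N = 295 under a 1:1 ratio (total parts = 2):
  purple: 295 × 1/2 = 147.5
  yellow: 295 × 1/2 = 147.5
Contribution of yellow: (170 − 147.5)² / 147.5 = 3.4322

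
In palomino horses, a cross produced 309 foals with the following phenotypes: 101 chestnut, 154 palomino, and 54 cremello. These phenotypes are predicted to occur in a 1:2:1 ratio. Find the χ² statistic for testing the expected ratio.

Total ratio parts = 4. Expected numbers out of 309:
  chestnut: 309 × 1/4 = 77.25
  palomino: 309 × 2/4 = 154.5
  cremello: 309 × 1/4 = 77.25
χ² = Σ (O − E)² / E
  chestnut: (101 − 77.25)² / 77.25 = 7.3018
  palomino: (154 − 154.5)² / 154.5 = 0.0016
  cremello: (54 − 77.25)² / 77.25 = 6.9976
χ² = 7.3018 + 0.0016 + 6.9976 = 14.301

14.301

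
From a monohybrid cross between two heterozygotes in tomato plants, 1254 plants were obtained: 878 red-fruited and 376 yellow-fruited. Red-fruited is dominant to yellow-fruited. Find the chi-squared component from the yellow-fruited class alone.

12.460

For a monohybrid cross between heterozygotes with complete dominance, the expected phenotypic ratio is 3:1.
The 3:1 ratio has 4 parts, so with N = 1254 the expected counts are:
  red-fruited: 1254 × 3/4 = 940.5
  yellow-fruited: 1254 × 1/4 = 313.5
Contribution of yellow-fruited: (376 − 313.5)² / 313.5 = 12.4601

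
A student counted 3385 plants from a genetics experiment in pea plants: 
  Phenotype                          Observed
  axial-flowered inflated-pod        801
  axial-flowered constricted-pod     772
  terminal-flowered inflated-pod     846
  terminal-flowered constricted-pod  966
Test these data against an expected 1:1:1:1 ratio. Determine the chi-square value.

25.880

The 1:1:1:1 ratio has 4 parts, so with N = 3385 the expected counts are:
  axial-flowered inflated-pod: 3385 × 1/4 = 846.25
  axial-flowered constricted-pod: 3385 × 1/4 = 846.25
  terminal-flowered inflated-pod: 3385 × 1/4 = 846.25
  terminal-flowered constricted-pod: 3385 × 1/4 = 846.25
χ² = Σ (O − E)² / E
  axial-flowered inflated-pod: (801 − 846.25)² / 846.25 = 2.4196
  axial-flowered constricted-pod: (772 − 846.25)² / 846.25 = 6.5147
  terminal-flowered inflated-pod: (846 − 846.25)² / 846.25 = 0.0001
  terminal-flowered constricted-pod: (966 − 846.25)² / 846.25 = 16.9454
χ² = 2.4196 + 6.5147 + 0.0001 + 16.9454 = 25.8798 ≈ 25.880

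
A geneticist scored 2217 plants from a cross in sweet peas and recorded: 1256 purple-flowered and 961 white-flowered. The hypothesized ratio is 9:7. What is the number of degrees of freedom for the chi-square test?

A goodness-of-fit test with 2 phenotype classes has df = 2 − 1 = 1.

1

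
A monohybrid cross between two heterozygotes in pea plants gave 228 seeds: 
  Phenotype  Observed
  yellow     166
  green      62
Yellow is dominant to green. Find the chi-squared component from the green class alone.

0.439

For a monohybrid cross between heterozygotes with complete dominance, the expected phenotypic ratio is 3:1.
Expected counts for N = 228 under a 3:1 ratio (total parts = 4):
  yellow: 228 × 3/4 = 171
  green: 228 × 1/4 = 57
Contribution of green: (62 − 57)² / 57 = 0.4386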